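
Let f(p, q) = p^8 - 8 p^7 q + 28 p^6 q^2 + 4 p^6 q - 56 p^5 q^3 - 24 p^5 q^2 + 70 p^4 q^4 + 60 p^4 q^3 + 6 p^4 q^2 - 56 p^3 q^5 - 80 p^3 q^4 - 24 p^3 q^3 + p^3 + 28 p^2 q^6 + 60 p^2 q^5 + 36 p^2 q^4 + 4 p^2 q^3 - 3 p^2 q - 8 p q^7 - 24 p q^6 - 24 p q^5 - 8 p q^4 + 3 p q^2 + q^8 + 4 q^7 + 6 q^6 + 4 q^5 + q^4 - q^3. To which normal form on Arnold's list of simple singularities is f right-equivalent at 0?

The Hessian of f at 0 has rank 0. Corank 2; j^3 = (p - q)^3 is a perfect cube, so E-series; the 4-jet and mu = 6 give E_6.

E_{6}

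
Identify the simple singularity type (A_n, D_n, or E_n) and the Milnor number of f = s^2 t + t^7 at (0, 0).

Type D_8, Milnor number mu = 8.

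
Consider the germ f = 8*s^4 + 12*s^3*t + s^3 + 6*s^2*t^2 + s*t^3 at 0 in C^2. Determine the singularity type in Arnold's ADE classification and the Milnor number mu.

The Hessian of f at 0 has rank 0. Corank 2; j^3 = s^3 is a perfect cube, so E-series; the 4-jet and mu = 7 give E_7.

Type E_{7}, Milnor number mu = 7.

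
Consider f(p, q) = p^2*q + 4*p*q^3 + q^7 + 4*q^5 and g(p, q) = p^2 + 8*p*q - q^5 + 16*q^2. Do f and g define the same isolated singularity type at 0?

The Hessian of f at 0 is [[0, 0], [0, 0]] with rank 0, so corank 2. A Groebner basis of the Jacobian ideal J(f) in C{p,q} is {p^2*q^2 + 4*p^2/7 + 8*p*q^2/7, p^3 - 8*p^2/7 - 16*p*q^2/7, p*q/2 + q^3}; counting standard monomials gives mu = 8. Corank 2; j^3 = p^2*q has shape L^2 M (L != M), so D-series; mu = 8 gives D_8. The Hessian of g at 0 is [[2, 8], [8, 32]] with rank 1, so corank 1. A Groebner basis of the Jacobian ideal J(g) in C{p,q} is {q^4, p + 4*q}; counting standard monomials gives mu = 4. Corank 1: A-series; mu = 4 gives A_4. f is D_8 but g is A_4, hence not right-equivalent.

No.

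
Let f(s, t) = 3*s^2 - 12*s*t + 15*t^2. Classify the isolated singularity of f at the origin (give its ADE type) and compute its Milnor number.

The Hessian of f at 0 is [[6, -12], [-12, 30]] with rank 2, so corank 0. A Groebner basis of the Jacobian ideal J(f) in C{s,t} is {s, t}; counting standard monomials gives mu = 1. Corank 0: nondegenerate Morse point, so A_1.

Type A_1, Milnor number mu = 1.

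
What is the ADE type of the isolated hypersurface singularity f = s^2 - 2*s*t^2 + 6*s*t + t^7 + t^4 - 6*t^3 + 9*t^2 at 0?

The Hessian of f at 0 has rank 1. Corank 1: A-series; mu = 6 gives A_6.

A6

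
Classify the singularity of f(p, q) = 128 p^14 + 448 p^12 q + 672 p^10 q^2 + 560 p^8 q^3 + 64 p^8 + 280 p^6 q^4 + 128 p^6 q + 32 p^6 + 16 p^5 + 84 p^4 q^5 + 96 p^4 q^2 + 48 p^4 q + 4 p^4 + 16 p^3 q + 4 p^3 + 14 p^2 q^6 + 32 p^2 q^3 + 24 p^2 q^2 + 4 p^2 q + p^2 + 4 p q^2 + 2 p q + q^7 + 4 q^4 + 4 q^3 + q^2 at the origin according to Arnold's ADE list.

A_6

The Hessian of f at 0 has rank 1. Corank 1: A-series; mu = 6 gives A_6.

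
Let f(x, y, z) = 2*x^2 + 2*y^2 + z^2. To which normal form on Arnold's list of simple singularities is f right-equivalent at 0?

A_{1}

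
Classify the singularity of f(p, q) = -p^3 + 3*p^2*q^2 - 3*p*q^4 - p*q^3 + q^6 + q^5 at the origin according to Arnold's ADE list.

E7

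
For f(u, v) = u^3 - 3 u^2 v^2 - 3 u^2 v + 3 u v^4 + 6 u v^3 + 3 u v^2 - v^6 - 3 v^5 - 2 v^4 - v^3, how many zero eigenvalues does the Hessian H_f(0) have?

2

The Hessian at 0 is [[0, 0], [0, 0]] of rank 0; hence corank 2.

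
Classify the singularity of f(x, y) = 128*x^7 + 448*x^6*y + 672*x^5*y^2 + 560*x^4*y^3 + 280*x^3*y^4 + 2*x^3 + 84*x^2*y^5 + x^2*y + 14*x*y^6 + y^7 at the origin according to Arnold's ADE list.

D8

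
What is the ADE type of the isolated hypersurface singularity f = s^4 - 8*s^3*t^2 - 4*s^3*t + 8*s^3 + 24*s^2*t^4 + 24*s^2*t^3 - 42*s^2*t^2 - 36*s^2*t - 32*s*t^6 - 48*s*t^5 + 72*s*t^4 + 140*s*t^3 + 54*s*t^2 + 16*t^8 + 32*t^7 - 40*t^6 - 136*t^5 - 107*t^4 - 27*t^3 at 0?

E_{6}

The Hessian of f at 0 is [[0, 0], [0, 0]] with rank 0, so corank 2. A Groebner basis of the Jacobian ideal J(f) in C{s,t} is {s^3 + 27*s^2/8 - 81*s*t/8 + 243*t^2/32, s^2*t + 21*s^2/8 - 63*s*t/8 + 189*t^2/32, 2*s^2 + s*t^2 - 6*s*t + 9*t^2/2, 3*s^2/2 - 9*s*t/2 + t^3 + 27*t^2/8}; counting standard monomials gives mu = 6. Corank 2; j^3 = (2*s - 3*t)^3 is a perfect cube, so E-series; the 4-jet and mu = 6 give E_6.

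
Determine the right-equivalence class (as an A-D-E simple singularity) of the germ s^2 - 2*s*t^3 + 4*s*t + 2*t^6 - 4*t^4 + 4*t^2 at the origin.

The Hessian of f at 0 is [[2, 4], [4, 8]] with rank 1, so corank 1. A Groebner basis of the Jacobian ideal J(f) in C{s,t} is {s*t^2 + 2*s + 4*t, -s + t^3 - 2*t, s^2 + 4*s*t + 4*t^2}; counting standard monomials gives mu = 5. Corank 1: A-series; mu = 5 gives A_5.

A_{5}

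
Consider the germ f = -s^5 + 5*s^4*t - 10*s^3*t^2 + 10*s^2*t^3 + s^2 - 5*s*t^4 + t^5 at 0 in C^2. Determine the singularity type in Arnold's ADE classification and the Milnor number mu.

Type A4, Milnor number mu = 4.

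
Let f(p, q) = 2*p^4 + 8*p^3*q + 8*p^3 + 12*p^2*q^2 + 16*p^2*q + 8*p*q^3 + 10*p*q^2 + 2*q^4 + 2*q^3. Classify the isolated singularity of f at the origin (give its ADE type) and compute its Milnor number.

Type D_5, Milnor number mu = 5.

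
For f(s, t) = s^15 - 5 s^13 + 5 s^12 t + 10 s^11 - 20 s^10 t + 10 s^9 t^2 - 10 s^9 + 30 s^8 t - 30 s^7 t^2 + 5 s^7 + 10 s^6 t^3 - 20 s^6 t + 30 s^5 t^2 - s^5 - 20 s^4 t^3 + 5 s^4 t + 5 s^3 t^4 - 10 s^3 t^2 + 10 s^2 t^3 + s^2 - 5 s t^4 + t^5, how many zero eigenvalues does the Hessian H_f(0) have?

Hessian at 0 has rank 1.

1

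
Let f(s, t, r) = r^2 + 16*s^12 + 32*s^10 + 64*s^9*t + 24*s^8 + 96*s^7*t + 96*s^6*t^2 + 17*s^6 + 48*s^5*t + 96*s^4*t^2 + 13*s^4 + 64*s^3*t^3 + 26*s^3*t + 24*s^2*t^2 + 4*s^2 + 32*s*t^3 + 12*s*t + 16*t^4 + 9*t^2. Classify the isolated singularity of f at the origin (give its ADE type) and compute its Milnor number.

The Hessian of f at 0 is [[8, 12, 0], [12, 18, 0], [0, 0, 2]] with rank 2, so corank 1. A Groebner basis of the Jacobian ideal J(f) in C{s,t,r} is {t^3, s + 3*t/2, r}; counting standard monomials gives mu = 3. Corank 1: A-series; mu = 3 gives A_3.

Type A_{3}, Milnor number mu = 3.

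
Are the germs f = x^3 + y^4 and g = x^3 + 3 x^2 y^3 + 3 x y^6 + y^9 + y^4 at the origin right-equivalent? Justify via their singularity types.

The Hessian of f at 0 has rank 0. Corank 2; j^3 = x^3 is a perfect cube, so E-series; the 4-jet and mu = 6 give E_6. The Hessian of g at 0 has rank 0. Corank 2; j^3 = x^3 is a perfect cube, so E-series; the 4-jet and mu = 6 give E_6. Both have type E_6, hence right-equivalent.

Yes.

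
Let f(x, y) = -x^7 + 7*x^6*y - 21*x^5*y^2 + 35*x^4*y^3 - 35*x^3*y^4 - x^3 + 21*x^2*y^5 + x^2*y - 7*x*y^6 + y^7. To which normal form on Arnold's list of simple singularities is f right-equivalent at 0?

D_8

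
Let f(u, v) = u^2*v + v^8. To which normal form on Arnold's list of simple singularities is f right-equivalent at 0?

The Hessian of f at 0 is [[0, 0], [0, 0]] with rank 0, so corank 2. A Groebner basis of the Jacobian ideal J(f) in C{u,v} is {u^2/8 + v^7, u^3, u*v}; counting standard monomials gives mu = 9. Corank 2; j^3 = u^2*v has shape L^2 M (L != M), so D-series; mu = 9 gives D_9.

D9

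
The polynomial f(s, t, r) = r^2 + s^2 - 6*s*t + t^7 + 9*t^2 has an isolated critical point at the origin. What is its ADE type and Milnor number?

Type A_{6}, Milnor number mu = 6.

The Hessian of f at 0 has rank 2. Corank 1: A-series; mu = 6 gives A_6.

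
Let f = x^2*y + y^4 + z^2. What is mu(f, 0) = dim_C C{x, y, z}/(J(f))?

5

The Hessian of f at 0 has rank 1. Corank 2; j^3 = x^2*y has shape L^2 M (L != M), so D-series; mu = 5 gives D_5.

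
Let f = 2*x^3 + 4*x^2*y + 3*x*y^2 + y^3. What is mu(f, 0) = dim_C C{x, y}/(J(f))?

4

The Hessian of f at 0 has rank 0. Corank 2; j^3 = (x + y)*(2*x^2 + 2*x*y + y^2) splits into three distinct lines over C (the quadratic factor has nonzero discriminant), so D_4.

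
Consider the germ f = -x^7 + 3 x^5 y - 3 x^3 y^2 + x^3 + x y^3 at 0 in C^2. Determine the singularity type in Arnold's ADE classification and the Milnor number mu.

Type E7, Milnor number mu = 7.

The Hessian of f at 0 is [[0, 0], [0, 0]] with rank 0, so corank 2. A Groebner basis of the Jacobian ideal J(f) in C{x,y} is {x^3, x*y^2, 3*x^2 + y^3}; counting standard monomials gives mu = 7. Corank 2; j^3 = x^3 is a perfect cube, so E-series; the 4-jet and mu = 7 give E_7.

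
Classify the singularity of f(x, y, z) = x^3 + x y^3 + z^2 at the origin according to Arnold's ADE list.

The Hessian of f at 0 is [[0, 0, 0], [0, 0, 0], [0, 0, 2]] with rank 1, so corank 2. A Groebner basis of the Jacobian ideal J(f) in C{x,y,z} is {x^3, x*y^2, 3*x^2 + y^3, z}; counting standard monomials gives mu = 7. Corank 2; j^3 = x^3 is a perfect cube, so E-series; the 4-jet and mu = 7 give E_7.

E_{7}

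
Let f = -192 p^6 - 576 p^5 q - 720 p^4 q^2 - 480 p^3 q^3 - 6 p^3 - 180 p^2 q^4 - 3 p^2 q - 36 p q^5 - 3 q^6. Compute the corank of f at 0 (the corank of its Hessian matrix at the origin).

2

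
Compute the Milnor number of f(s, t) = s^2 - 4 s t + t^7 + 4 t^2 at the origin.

6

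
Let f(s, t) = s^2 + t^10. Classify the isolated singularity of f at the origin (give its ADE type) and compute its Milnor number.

Type A_9, Milnor number mu = 9.

The Hessian of f at 0 has rank 1. Corank 1: A-series; mu = 9 gives A_9.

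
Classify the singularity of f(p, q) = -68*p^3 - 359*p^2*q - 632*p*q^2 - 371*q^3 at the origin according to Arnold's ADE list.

D_{4}

The Hessian of f at 0 has rank 0. Corank 2; j^3 = -(4*p + 7*q)*(17*p^2 + 60*p*q + 53*q^2) splits into three distinct lines over C (the quadratic factor has nonzero discriminant), so D_4.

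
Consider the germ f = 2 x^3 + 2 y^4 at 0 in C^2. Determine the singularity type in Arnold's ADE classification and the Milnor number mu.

Type E6, Milnor number mu = 6.

The Hessian of f at 0 has rank 0. Corank 2; j^3 = 2*x^3 is a perfect cube, so E-series; the 4-jet and mu = 6 give E_6.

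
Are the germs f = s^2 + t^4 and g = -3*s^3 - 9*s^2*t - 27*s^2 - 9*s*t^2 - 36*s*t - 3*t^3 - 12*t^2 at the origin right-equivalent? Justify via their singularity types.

The Hessian of f at 0 has rank 1. Corank 1: A-series; mu = 3 gives A_3. The Hessian of g at 0 has rank 1. Corank 1: A-series; mu = 2 gives A_2. f is A_3 but g is A_2, hence not right-equivalent.

No.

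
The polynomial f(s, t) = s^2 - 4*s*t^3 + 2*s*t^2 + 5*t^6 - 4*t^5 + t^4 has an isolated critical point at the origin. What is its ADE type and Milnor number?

The Hessian of f at 0 is [[2, 0], [0, 0]] with rank 1, so corank 1. A Groebner basis of the Jacobian ideal J(f) in C{s,t} is {s*t^2 + s*t/2 + s/4 + t^2/4, -s/2 + t^3 - t^2/2, s^2 - s*t/2 - s/4 - t^2/4}; counting standard monomials gives mu = 5. Corank 1: A-series; mu = 5 gives A_5.

Type A5, Milnor number mu = 5.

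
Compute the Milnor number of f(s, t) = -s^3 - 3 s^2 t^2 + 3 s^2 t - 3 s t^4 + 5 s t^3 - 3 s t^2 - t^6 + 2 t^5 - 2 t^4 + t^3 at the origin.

7

The Hessian of f at 0 is [[0, 0], [0, 0]] with rank 0, so corank 2. A Groebner basis of the Jacobian ideal J(f) in C{s,t} is {-s^2 + 2*s*t + t^4 - t^3/3 - t^2, s^3 + 4*s^2 - 8*s*t + t^3/3 + 4*t^2, s^2*t + 7*s^2/3 - 14*s*t/3 - 2*t^3/9 + 7*t^2/3, s^2 + s*t^2 - 2*s*t - 2*t^3/3 + t^2}; counting standard monomials gives mu = 7. Corank 2; j^3 = -(s - t)^3 is a perfect cube, so E-series; the 4-jet and mu = 7 give E_7.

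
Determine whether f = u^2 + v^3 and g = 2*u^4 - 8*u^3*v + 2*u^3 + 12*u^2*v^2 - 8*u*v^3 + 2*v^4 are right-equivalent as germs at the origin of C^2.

No.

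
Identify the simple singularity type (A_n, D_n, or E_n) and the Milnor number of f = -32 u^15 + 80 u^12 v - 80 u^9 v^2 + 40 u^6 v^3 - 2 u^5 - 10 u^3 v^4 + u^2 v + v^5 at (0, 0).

Type D_{6}, Milnor number mu = 6.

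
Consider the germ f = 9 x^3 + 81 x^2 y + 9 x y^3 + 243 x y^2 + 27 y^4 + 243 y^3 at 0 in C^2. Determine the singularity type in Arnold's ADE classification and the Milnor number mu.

Type E7, Milnor number mu = 7.

The Hessian of f at 0 has rank 0. Corank 2; j^3 = 9*(x + 3*y)^3 is a perfect cube, so E-series; the 4-jet and mu = 7 give E_7.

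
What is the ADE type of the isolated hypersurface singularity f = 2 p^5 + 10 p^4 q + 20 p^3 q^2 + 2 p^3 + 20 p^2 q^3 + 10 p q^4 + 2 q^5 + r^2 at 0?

E_{8}

The Hessian of f at 0 is [[0, 0, 0], [0, 0, 0], [0, 0, 2]] with rank 1, so corank 2. A Groebner basis of the Jacobian ideal J(f) in C{p,q,r} is {q^5, p*q^3 + q^4/4, p^2, r}; counting standard monomials gives mu = 8. Corank 2; j^3 = 2*p^3 is a perfect cube, so E-series; the 5-jet and mu = 8 give E_8.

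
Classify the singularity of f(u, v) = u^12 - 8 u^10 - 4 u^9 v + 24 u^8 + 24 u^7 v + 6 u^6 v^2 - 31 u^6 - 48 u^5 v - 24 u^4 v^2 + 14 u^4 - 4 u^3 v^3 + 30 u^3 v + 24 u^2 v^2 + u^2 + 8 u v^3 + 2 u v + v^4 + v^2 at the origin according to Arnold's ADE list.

The Hessian of f at 0 is [[2, 2], [2, 2]] with rank 1, so corank 1. A Groebner basis of the Jacobian ideal J(f) in C{u,v} is {v^3, u + v}; counting standard monomials gives mu = 3. Corank 1: A-series; mu = 3 gives A_3.

A3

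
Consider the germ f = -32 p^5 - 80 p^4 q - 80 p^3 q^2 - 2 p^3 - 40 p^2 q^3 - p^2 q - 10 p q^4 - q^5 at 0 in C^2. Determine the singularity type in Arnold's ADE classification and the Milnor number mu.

The Hessian of f at 0 is [[0, 0], [0, 0]] with rank 0, so corank 2. A Groebner basis of the Jacobian ideal J(f) in C{p,q} is {-p*q/10 + q^4, p*q^2, p^2 + p*q/2}; counting standard monomials gives mu = 6. Corank 2; j^3 = -p^2*(2*p + q) has shape L^2 M (L != M), so D-series; mu = 6 gives D_6.

Type D6, Milnor number mu = 6.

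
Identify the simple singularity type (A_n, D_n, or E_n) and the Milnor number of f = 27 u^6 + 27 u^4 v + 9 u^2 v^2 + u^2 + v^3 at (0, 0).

Type A_{2}, Milnor number mu = 2.

The Hessian of f at 0 is [[2, 0], [0, 0]] with rank 1, so corank 1. A Groebner basis of the Jacobian ideal J(f) in C{u,v} is {v^2, u}; counting standard monomials gives mu = 2. Corank 1: A-series; mu = 2 gives A_2.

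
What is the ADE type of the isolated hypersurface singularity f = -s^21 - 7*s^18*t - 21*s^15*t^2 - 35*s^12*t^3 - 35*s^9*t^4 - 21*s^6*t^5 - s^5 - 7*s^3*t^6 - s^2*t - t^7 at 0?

The Hessian of f at 0 has rank 0. Corank 2; j^3 = -s^2*t has shape L^2 M (L != M), so D-series; mu = 8 gives D_8.

D_8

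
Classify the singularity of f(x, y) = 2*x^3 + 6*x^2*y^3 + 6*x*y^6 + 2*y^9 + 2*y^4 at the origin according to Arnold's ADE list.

E_{6}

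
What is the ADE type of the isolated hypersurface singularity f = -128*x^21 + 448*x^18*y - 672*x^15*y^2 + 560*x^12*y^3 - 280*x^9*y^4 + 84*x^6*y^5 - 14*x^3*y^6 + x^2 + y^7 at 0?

A_{6}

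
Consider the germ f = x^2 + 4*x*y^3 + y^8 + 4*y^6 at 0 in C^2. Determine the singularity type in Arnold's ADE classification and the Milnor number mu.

The Hessian of f at 0 has rank 1. Corank 1: A-series; mu = 7 gives A_7.

Type A_7, Milnor number mu = 7.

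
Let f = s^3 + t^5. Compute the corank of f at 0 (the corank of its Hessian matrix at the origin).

2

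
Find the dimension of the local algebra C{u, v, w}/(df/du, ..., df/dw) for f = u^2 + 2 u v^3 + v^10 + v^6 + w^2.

9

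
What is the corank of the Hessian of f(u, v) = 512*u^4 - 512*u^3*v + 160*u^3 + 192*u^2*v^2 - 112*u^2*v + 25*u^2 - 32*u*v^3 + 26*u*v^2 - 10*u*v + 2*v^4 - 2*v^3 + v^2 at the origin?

1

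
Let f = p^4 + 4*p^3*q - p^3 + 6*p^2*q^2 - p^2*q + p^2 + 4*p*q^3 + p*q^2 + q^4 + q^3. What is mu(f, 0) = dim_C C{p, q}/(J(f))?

The Hessian of f at 0 has rank 1. Corank 1: A-series; mu = 2 gives A_2.

2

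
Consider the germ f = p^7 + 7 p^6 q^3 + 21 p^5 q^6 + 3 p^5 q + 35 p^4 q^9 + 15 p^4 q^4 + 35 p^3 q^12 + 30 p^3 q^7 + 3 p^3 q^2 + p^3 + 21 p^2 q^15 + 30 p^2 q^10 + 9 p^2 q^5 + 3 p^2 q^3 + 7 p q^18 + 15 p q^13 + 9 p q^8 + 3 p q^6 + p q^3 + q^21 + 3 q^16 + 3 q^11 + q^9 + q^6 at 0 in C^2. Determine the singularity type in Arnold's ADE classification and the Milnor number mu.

The Hessian of f at 0 is [[0, 0], [0, 0]] with rank 0, so corank 2. A Groebner basis of the Jacobian ideal J(f) in C{p,q} is {p^3, p*q^2, 3*p^2 + q^3}; counting standard monomials gives mu = 7. Corank 2; j^3 = p^3 is a perfect cube, so E-series; the 4-jet and mu = 7 give E_7.

Type E_7, Milnor number mu = 7.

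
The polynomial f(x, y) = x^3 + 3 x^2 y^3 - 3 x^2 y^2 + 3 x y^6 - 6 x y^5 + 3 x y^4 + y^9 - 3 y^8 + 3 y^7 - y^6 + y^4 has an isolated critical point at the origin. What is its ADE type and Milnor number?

Type E6, Milnor number mu = 6.

The Hessian of f at 0 has rank 0. Corank 2; j^3 = x^3 is a perfect cube, so E-series; the 4-jet and mu = 6 give E_6.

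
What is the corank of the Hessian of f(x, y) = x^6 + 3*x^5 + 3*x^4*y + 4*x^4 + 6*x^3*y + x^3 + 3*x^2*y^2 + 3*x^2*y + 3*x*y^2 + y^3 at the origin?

2

Hessian at 0 has rank 0.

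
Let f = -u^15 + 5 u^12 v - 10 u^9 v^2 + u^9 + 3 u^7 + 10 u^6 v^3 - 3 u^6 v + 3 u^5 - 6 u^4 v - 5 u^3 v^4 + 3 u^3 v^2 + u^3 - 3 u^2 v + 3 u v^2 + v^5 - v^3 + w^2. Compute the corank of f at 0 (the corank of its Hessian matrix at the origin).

2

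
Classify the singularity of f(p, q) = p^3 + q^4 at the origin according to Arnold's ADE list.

The Hessian of f at 0 is [[0, 0], [0, 0]] with rank 0, so corank 2. A Groebner basis of the Jacobian ideal J(f) in C{p,q} is {q^3, p^2}; counting standard monomials gives mu = 6. Corank 2; j^3 = p^3 is a perfect cube, so E-series; the 4-jet and mu = 6 give E_6.

E6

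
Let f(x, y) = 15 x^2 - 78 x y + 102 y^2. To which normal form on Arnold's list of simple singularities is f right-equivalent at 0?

A_{1}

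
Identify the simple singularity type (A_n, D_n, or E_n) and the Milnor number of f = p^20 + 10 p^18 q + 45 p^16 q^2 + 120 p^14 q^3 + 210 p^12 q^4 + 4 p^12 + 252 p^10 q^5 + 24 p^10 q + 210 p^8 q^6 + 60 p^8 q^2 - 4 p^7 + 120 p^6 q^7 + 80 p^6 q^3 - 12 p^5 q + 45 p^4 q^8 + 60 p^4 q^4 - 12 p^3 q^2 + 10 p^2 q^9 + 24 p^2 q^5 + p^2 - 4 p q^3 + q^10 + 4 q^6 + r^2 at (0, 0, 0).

The Hessian of f at 0 has rank 2. Corank 1: A-series; mu = 9 gives A_9.

Type A9, Milnor number mu = 9.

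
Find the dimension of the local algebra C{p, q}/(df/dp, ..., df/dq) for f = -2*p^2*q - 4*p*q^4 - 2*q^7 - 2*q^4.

5

The Hessian of f at 0 has rank 0. Corank 2; j^3 = -2*p^2*q has shape L^2 M (L != M), so D-series; mu = 5 gives D_5.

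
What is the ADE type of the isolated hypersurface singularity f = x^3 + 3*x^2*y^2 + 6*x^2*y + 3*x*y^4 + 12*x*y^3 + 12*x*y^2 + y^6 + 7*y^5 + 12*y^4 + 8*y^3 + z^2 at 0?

E8

The Hessian of f at 0 is [[0, 0, 0], [0, 0, 0], [0, 0, 2]] with rank 1, so corank 2. A Groebner basis of the Jacobian ideal J(f) in C{x,y,z} is {y^4, x^3 + 6*x^2*y - 6*x^2 - 24*x*y - 16*y^3 - 24*y^2, x^2/2 + x*y^2 + 2*x*y + 2*y^3 + 2*y^2, z}; counting standard monomials gives mu = 8. Corank 2; j^3 = (x + 2*y)^3 is a perfect cube, so E-series; the 5-jet and mu = 8 give E_8.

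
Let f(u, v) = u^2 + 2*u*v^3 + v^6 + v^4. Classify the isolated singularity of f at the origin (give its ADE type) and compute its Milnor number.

Type A_{3}, Milnor number mu = 3.

The Hessian of f at 0 is [[2, 0], [0, 0]] with rank 1, so corank 1. A Groebner basis of the Jacobian ideal J(f) in C{u,v} is {v^3, u}; counting standard monomials gives mu = 3. Corank 1: A-series; mu = 3 gives A_3.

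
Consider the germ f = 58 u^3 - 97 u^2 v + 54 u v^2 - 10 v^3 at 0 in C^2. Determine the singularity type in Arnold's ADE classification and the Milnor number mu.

Type D_4, Milnor number mu = 4.

The Hessian of f at 0 is [[0, 0], [0, 0]] with rank 0, so corank 2. A Groebner basis of the Jacobian ideal J(f) in C{u,v} is {v^3, u^2 - 6*v^2/13, u*v - 9*v^2/13}; counting standard monomials gives mu = 4. Corank 2; j^3 = (2*u - v)*(29*u^2 - 34*u*v + 10*v^2) splits into three distinct lines over C (the quadratic factor has nonzero discriminant), so D_4.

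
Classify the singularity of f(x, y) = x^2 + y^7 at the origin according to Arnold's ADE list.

A_{6}

The Hessian of f at 0 is [[2, 0], [0, 0]] with rank 1, so corank 1. A Groebner basis of the Jacobian ideal J(f) in C{x,y} is {y^6, x}; counting standard monomials gives mu = 6. Corank 1: A-series; mu = 6 gives A_6.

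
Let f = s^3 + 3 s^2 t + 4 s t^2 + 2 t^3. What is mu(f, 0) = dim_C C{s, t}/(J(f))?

The Hessian of f at 0 has rank 0. Corank 2; j^3 = (s + t)*(s^2 + 2*s*t + 2*t^2) splits into three distinct lines over C (the quadratic factor has nonzero discriminant), so D_4.

4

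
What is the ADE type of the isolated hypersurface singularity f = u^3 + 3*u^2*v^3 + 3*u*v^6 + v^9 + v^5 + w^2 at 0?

The Hessian of f at 0 is [[0, 0, 0], [0, 0, 0], [0, 0, 2]] with rank 1, so corank 2. A Groebner basis of the Jacobian ideal J(f) in C{u,v,w} is {u^2/2 + u*v^3, v^4, u^3, u^2*v, w}; counting standard monomials gives mu = 8. Corank 2; j^3 = u^3 is a perfect cube, so E-series; the 5-jet and mu = 8 give E_8.

E8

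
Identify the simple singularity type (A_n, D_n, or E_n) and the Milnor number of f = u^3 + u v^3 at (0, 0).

Type E_{7}, Milnor number mu = 7.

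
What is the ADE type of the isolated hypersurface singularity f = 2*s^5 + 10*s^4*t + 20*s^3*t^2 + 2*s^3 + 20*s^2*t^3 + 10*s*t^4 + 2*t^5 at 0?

E_{8}

The Hessian of f at 0 is [[0, 0], [0, 0]] with rank 0, so corank 2. A Groebner basis of the Jacobian ideal J(f) in C{s,t} is {t^5, s*t^3 + t^4/4, s^2}; counting standard monomials gives mu = 8. Corank 2; j^3 = 2*s^3 is a perfect cube, so E-series; the 5-jet and mu = 8 give E_8.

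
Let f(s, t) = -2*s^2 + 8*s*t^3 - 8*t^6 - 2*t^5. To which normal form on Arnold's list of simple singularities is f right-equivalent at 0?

A_{4}

The Hessian of f at 0 is [[-4, 0], [0, 0]] with rank 1, so corank 1. A Groebner basis of the Jacobian ideal J(f) in C{s,t} is {-s/2 + t^3, s^2, s*t}; counting standard monomials gives mu = 4. Corank 1: A-series; mu = 4 gives A_4.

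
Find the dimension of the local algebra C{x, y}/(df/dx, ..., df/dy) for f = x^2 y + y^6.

The Hessian of f at 0 has rank 0. Corank 2; j^3 = x^2*y has shape L^2 M (L != M), so D-series; mu = 7 gives D_7.

7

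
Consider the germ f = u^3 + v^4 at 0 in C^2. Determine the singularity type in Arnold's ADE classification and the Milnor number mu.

The Hessian of f at 0 is [[0, 0], [0, 0]] with rank 0, so corank 2. A Groebner basis of the Jacobian ideal J(f) in C{u,v} is {v^3, u^2}; counting standard monomials gives mu = 6. Corank 2; j^3 = u^3 is a perfect cube, so E-series; the 4-jet and mu = 6 give E_6.

Type E6, Milnor number mu = 6.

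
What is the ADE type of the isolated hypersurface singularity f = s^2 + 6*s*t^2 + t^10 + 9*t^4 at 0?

A9

The Hessian of f at 0 has rank 1. Corank 1: A-series; mu = 9 gives A_9.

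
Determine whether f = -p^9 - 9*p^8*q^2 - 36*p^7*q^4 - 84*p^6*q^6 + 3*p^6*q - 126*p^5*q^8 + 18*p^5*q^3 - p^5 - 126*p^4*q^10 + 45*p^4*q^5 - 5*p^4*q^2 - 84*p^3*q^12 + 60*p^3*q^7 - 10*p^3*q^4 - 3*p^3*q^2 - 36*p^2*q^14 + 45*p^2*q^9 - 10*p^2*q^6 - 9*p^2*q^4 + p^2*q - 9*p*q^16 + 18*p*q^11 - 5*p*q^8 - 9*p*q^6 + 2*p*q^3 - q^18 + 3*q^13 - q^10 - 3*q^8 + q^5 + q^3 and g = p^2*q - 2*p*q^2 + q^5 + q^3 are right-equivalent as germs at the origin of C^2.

No.

The Hessian of f at 0 has rank 0. Corank 2; j^3 = q*(p^2 + q^2) splits into three distinct lines over C (the quadratic factor has nonzero discriminant), so D_4. The Hessian of g at 0 has rank 0. Corank 2; j^3 = q*(p - q)^2 has shape L^2 M (L != M), so D-series; mu = 6 gives D_6. f is D_4 but g is D_6, hence not right-equivalent.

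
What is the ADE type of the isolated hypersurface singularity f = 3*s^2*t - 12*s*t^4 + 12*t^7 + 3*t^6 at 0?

D_{7}

The Hessian of f at 0 has rank 0. Corank 2; j^3 = 3*s^2*t has shape L^2 M (L != M), so D-series; mu = 7 gives D_7.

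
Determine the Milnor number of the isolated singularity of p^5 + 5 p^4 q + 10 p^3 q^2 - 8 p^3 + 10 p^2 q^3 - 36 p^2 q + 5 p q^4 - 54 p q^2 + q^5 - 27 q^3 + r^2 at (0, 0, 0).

8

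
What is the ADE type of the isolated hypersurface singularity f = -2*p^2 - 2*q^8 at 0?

A_7

The Hessian of f at 0 has rank 1. Corank 1: A-series; mu = 7 gives A_7.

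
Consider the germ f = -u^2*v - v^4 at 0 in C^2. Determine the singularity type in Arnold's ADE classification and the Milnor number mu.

The Hessian of f at 0 is [[0, 0], [0, 0]] with rank 0, so corank 2. A Groebner basis of the Jacobian ideal J(f) in C{u,v} is {u^3, u^2/4 + v^3, u*v}; counting standard monomials gives mu = 5. Corank 2; j^3 = -u^2*v has shape L^2 M (L != M), so D-series; mu = 5 gives D_5.

Type D_5, Milnor number mu = 5.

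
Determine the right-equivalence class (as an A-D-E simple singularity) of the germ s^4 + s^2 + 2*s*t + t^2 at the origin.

A_{3}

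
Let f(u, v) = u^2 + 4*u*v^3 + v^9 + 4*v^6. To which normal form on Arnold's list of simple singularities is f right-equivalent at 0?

A_8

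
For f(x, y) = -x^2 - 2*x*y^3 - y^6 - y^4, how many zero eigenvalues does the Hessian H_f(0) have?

1

The Hessian at 0 is [[-2, 0], [0, 0]] of rank 1; hence corank 1.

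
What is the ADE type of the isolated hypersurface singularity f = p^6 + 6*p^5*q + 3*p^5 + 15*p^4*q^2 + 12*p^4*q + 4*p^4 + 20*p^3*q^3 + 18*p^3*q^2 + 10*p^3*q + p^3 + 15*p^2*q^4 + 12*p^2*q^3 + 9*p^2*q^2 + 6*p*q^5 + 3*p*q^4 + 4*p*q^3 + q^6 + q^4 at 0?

The Hessian of f at 0 has rank 0. Corank 2; j^3 = p^3 is a perfect cube, so E-series; the 4-jet and mu = 6 give E_6.

E_{6}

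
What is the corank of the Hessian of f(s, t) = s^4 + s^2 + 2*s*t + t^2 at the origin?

The Hessian at 0 is [[2, 2], [2, 2]] of rank 1; hence corank 1.

1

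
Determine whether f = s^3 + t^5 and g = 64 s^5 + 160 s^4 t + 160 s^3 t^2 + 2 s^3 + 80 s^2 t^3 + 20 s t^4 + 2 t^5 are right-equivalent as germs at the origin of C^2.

The Hessian of f at 0 is [[0, 0], [0, 0]] with rank 0, so corank 2. A Groebner basis of the Jacobian ideal J(f) in C{s,t} is {t^4, s^2}; counting standard monomials gives mu = 8. Corank 2; j^3 = s^3 is a perfect cube, so E-series; the 5-jet and mu = 8 give E_8. The Hessian of g at 0 is [[0, 0], [0, 0]] with rank 0, so corank 2. A Groebner basis of the Jacobian ideal J(g) in C{s,t} is {t^5, s*t^3 + t^4/8, s^2}; counting standard monomials gives mu = 8. Corank 2; j^3 = 2*s^3 is a perfect cube, so E-series; the 5-jet and mu = 8 give E_8. Both have type E_8, hence right-equivalent.

Yes.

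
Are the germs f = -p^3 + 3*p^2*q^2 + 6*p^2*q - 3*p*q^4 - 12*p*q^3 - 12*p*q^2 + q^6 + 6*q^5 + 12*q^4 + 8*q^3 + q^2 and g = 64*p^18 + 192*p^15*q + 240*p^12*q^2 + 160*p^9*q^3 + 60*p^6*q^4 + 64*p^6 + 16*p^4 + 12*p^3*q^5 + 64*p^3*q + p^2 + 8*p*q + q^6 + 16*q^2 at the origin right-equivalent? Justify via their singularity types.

The Hessian of f at 0 has rank 1. Corank 1: A-series; mu = 2 gives A_2. The Hessian of g at 0 has rank 1. Corank 1: A-series; mu = 5 gives A_5. f is A_2 but g is A_5, hence not right-equivalent.

No.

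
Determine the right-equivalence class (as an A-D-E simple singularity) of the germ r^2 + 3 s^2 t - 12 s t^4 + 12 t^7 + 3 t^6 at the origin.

D7

The Hessian of f at 0 has rank 1. Corank 2; j^3 = 3*s^2*t has shape L^2 M (L != M), so D-series; mu = 7 gives D_7.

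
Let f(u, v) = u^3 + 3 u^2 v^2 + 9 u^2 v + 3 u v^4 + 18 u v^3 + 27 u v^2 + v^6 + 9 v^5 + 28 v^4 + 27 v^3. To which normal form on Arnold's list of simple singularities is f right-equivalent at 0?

E_6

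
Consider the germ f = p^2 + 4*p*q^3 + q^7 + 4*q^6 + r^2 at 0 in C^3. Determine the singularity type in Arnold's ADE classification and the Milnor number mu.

The Hessian of f at 0 has rank 2. Corank 1: A-series; mu = 6 gives A_6.

Type A_{6}, Milnor number mu = 6.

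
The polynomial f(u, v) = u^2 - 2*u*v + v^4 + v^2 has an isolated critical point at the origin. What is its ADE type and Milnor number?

Type A3, Milnor number mu = 3.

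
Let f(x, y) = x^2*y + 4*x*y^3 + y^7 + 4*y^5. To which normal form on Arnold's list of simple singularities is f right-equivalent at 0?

D8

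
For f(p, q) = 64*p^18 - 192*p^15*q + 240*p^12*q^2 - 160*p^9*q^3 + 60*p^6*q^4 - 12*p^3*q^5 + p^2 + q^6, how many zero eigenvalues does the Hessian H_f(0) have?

1

Hessian at 0 has rank 1.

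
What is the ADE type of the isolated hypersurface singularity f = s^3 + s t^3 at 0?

E_{7}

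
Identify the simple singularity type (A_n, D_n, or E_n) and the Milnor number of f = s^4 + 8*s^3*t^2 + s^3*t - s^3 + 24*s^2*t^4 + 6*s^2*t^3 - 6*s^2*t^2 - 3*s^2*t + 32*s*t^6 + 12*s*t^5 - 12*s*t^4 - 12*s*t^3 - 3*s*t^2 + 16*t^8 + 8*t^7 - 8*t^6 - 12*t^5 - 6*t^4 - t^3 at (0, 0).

Type E_7, Milnor number mu = 7.

The Hessian of f at 0 has rank 0. Corank 2; j^3 = -(s + t)^3 is a perfect cube, so E-series; the 4-jet and mu = 7 give E_7.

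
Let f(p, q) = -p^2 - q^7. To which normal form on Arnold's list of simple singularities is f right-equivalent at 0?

A6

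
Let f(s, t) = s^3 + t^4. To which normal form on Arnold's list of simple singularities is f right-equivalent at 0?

The Hessian of f at 0 has rank 0. Corank 2; j^3 = s^3 is a perfect cube, so E-series; the 4-jet and mu = 6 give E_6.

E_6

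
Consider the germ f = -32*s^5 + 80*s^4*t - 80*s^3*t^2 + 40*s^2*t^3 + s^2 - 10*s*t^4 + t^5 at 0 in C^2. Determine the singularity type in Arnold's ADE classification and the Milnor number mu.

The Hessian of f at 0 has rank 1. Corank 1: A-series; mu = 4 gives A_4.

Type A4, Milnor number mu = 4.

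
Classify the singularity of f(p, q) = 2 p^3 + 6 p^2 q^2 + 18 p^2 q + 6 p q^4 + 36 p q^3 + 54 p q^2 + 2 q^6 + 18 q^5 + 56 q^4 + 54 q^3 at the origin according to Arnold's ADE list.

The Hessian of f at 0 has rank 0. Corank 2; j^3 = 2*(p + 3*q)^3 is a perfect cube, so E-series; the 4-jet and mu = 6 give E_6.

E6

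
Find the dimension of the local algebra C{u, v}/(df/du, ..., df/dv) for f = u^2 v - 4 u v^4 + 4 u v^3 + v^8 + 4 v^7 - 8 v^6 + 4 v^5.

9

The Hessian of f at 0 has rank 0. Corank 2; j^3 = u^2*v has shape L^2 M (L != M), so D-series; mu = 9 gives D_9.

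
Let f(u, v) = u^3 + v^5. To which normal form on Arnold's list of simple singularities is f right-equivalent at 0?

E_8

The Hessian of f at 0 has rank 0. Corank 2; j^3 = u^3 is a perfect cube, so E-series; the 5-jet and mu = 8 give E_8.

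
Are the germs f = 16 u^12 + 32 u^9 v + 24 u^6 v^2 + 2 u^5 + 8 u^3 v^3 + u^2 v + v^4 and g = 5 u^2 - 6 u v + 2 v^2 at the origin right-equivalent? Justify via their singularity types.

No.

The Hessian of f at 0 is [[0, 0], [0, 0]] with rank 0, so corank 2. A Groebner basis of the Jacobian ideal J(f) in C{u,v} is {u^3, u^2/4 + v^3, u*v}; counting standard monomials gives mu = 5. Corank 2; j^3 = u^2*v has shape L^2 M (L != M), so D-series; mu = 5 gives D_5. The Hessian of g at 0 is [[10, -6], [-6, 4]] with rank 2, so corank 0. A Groebner basis of the Jacobian ideal J(g) in C{u,v} is {u, v}; counting standard monomials gives mu = 1. Corank 0: nondegenerate Morse point, so A_1. f is D_5 but g is A_1, hence not right-equivalent.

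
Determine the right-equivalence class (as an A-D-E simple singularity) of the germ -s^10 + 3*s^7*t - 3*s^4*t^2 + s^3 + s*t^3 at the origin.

E_7

The Hessian of f at 0 is [[0, 0], [0, 0]] with rank 0, so corank 2. A Groebner basis of the Jacobian ideal J(f) in C{s,t} is {s^3, s*t^2, 3*s^2 + t^3}; counting standard monomials gives mu = 7. Corank 2; j^3 = s^3 is a perfect cube, so E-series; the 4-jet and mu = 7 give E_7.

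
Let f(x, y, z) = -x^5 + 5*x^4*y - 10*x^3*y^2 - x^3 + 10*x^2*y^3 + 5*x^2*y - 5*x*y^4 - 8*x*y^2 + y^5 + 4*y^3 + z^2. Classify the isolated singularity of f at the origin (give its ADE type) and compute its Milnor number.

The Hessian of f at 0 has rank 1. Corank 2; j^3 = -(x - 2*y)^2*(x - y) has shape L^2 M (L != M), so D-series; mu = 6 gives D_6.

Type D_6, Milnor number mu = 6.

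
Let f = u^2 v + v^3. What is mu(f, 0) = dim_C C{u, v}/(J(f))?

4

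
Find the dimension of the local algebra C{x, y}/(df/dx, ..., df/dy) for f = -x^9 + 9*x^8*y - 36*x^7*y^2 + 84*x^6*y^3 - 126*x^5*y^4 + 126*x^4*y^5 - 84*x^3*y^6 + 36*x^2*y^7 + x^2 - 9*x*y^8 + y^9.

8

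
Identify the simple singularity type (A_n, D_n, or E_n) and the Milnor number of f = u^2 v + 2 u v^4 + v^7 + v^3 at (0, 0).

Type D_{4}, Milnor number mu = 4.

The Hessian of f at 0 is [[0, 0], [0, 0]] with rank 0, so corank 2. A Groebner basis of the Jacobian ideal J(f) in C{u,v} is {v^3, u^2 + 3*v^2, u*v}; counting standard monomials gives mu = 4. Corank 2; j^3 = v*(u^2 + v^2) splits into three distinct lines over C (the quadratic factor has nonzero discriminant), so D_4.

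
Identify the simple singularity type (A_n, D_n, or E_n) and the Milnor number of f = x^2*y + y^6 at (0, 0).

Type D7, Milnor number mu = 7.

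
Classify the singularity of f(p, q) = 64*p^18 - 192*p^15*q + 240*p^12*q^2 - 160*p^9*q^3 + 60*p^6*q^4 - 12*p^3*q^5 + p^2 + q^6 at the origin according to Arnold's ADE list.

The Hessian of f at 0 has rank 1. Corank 1: A-series; mu = 5 gives A_5.

A5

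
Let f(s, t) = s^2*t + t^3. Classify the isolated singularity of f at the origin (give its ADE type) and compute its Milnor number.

Type D_{4}, Milnor number mu = 4.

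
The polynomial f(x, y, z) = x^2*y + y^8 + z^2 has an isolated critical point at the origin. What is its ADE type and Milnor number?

Type D_{9}, Milnor number mu = 9.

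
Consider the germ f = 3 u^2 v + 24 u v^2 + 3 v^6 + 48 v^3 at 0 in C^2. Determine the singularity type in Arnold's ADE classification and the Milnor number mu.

The Hessian of f at 0 is [[0, 0], [0, 0]] with rank 0, so corank 2. A Groebner basis of the Jacobian ideal J(f) in C{u,v} is {u^2/6 + v^5 - 8*v^2/3, u^3 + 64*v^3, u*v + 4*v^2}; counting standard monomials gives mu = 7. Corank 2; j^3 = 3*v*(u + 4*v)^2 has shape L^2 M (L != M), so D-series; mu = 7 gives D_7.

Type D_{7}, Milnor number mu = 7.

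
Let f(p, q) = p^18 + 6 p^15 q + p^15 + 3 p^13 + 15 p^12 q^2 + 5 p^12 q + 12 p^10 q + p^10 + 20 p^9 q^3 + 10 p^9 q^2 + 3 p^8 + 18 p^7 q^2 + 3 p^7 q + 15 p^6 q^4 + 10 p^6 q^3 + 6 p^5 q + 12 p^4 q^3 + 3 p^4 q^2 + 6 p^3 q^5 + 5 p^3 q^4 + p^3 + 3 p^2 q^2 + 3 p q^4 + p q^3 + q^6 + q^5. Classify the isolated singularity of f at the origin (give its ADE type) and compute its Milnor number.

The Hessian of f at 0 has rank 0. Corank 2; j^3 = p^3 is a perfect cube, so E-series; the 4-jet and mu = 7 give E_7.

Type E7, Milnor number mu = 7.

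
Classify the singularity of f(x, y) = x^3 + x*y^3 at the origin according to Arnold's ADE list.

E_{7}

The Hessian of f at 0 has rank 0. Corank 2; j^3 = x^3 is a perfect cube, so E-series; the 4-jet and mu = 7 give E_7.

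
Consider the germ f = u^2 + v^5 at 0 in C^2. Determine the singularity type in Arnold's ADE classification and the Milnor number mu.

Type A_{4}, Milnor number mu = 4.

The Hessian of f at 0 has rank 1. Corank 1: A-series; mu = 4 gives A_4.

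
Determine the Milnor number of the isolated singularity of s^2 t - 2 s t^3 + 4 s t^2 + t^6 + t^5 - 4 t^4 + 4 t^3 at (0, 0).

The Hessian of f at 0 has rank 0. Corank 2; j^3 = t*(s + 2*t)^2 has shape L^2 M (L != M), so D-series; mu = 7 gives D_7.

7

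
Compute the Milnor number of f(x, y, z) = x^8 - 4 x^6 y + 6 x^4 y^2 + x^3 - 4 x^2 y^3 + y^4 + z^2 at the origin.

The Hessian of f at 0 has rank 1. Corank 2; j^3 = x^3 is a perfect cube, so E-series; the 4-jet and mu = 6 give E_6.

6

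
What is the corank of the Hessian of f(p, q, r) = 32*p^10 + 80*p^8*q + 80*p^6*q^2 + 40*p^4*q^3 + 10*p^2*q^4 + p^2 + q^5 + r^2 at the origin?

The Hessian at 0 is [[2, 0, 0], [0, 0, 0], [0, 0, 2]] of rank 2; hence corank 1.

1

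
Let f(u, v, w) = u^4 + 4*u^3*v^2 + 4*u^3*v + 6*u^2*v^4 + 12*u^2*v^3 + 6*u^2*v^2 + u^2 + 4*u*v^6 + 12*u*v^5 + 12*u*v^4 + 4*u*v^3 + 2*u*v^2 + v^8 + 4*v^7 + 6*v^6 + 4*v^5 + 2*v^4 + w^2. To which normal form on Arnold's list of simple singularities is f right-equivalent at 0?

A_{3}

The Hessian of f at 0 has rank 2. Corank 1: A-series; mu = 3 gives A_3.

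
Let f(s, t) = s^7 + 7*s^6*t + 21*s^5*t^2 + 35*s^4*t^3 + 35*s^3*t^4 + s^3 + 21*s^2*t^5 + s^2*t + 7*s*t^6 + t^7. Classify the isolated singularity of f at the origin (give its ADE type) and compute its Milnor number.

Type D8, Milnor number mu = 8.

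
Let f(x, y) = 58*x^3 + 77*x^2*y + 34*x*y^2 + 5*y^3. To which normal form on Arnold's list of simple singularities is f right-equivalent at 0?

The Hessian of f at 0 is [[0, 0], [0, 0]] with rank 0, so corank 2. A Groebner basis of the Jacobian ideal J(f) in C{x,y} is {y^3, x^2 - y^2/13, x*y + 4*y^2/13}; counting standard monomials gives mu = 4. Corank 2; j^3 = (2*x + y)*(29*x^2 + 24*x*y + 5*y^2) splits into three distinct lines over C (the quadratic factor has nonzero discriminant), so D_4.

D4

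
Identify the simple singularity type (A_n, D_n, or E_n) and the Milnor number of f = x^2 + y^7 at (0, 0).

Type A_6, Milnor number mu = 6.

The Hessian of f at 0 has rank 1. Corank 1: A-series; mu = 6 gives A_6.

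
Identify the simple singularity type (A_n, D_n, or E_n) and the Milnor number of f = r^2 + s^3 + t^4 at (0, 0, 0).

Type E_{6}, Milnor number mu = 6.

The Hessian of f at 0 is [[0, 0, 0], [0, 0, 0], [0, 0, 2]] with rank 1, so corank 2. A Groebner basis of the Jacobian ideal J(f) in C{s,t,r} is {t^3, s^2, r}; counting standard monomials gives mu = 6. Corank 2; j^3 = s^3 is a perfect cube, so E-series; the 4-jet and mu = 6 give E_6.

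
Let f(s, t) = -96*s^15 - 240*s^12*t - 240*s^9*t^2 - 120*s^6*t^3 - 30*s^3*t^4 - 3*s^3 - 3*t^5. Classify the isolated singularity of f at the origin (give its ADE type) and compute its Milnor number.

Type E_{8}, Milnor number mu = 8.

The Hessian of f at 0 is [[0, 0], [0, 0]] with rank 0, so corank 2. A Groebner basis of the Jacobian ideal J(f) in C{s,t} is {t^4, s^2}; counting standard monomials gives mu = 8. Corank 2; j^3 = -3*s^3 is a perfect cube, so E-series; the 5-jet and mu = 8 give E_8.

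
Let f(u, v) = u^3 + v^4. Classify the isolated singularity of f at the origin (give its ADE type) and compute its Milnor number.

Type E_6, Milnor number mu = 6.

The Hessian of f at 0 is [[0, 0], [0, 0]] with rank 0, so corank 2. A Groebner basis of the Jacobian ideal J(f) in C{u,v} is {v^3, u^2}; counting standard monomials gives mu = 6. Corank 2; j^3 = u^3 is a perfect cube, so E-series; the 4-jet and mu = 6 give E_6.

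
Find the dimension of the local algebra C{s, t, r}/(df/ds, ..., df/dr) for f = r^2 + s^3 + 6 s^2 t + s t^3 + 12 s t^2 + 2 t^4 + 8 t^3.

7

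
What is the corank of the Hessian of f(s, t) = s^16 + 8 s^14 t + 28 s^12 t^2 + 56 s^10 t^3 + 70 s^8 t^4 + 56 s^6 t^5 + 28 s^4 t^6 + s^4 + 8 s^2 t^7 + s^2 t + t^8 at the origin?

Hessian at 0 has rank 0.

2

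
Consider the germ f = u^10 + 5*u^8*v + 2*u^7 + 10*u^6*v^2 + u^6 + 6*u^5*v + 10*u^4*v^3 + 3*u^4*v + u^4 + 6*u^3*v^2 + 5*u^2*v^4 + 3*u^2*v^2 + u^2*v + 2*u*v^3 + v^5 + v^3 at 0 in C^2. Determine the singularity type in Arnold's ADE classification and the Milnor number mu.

Type D_{4}, Milnor number mu = 4.

The Hessian of f at 0 is [[0, 0], [0, 0]] with rank 0, so corank 2. A Groebner basis of the Jacobian ideal J(f) in C{u,v} is {v^3, u^2 + 3*v^2, u*v}; counting standard monomials gives mu = 4. Corank 2; j^3 = v*(u^2 + v^2) splits into three distinct lines over C (the quadratic factor has nonzero discriminant), so D_4.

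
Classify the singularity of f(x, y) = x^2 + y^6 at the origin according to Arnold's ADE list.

A5

The Hessian of f at 0 is [[2, 0], [0, 0]] with rank 1, so corank 1. A Groebner basis of the Jacobian ideal J(f) in C{x,y} is {y^5, x}; counting standard monomials gives mu = 5. Corank 1: A-series; mu = 5 gives A_5.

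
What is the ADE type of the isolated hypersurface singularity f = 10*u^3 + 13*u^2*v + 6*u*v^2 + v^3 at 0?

The Hessian of f at 0 is [[0, 0], [0, 0]] with rank 0, so corank 2. A Groebner basis of the Jacobian ideal J(f) in C{u,v} is {v^3, u^2 - 3*v^2/11, u*v + 6*v^2/11}; counting standard monomials gives mu = 4. Corank 2; j^3 = (2*u + v)*(5*u^2 + 4*u*v + v^2) splits into three distinct lines over C (the quadratic factor has nonzero discriminant), so D_4.

D_{4}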